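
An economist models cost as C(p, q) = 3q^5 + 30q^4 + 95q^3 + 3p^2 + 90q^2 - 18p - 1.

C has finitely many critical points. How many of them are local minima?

2

C separates as a function of p plus a function of q, so ∇C=0 decouples.
∂C/∂p = 6(p - 3) = 0 at p ∈ {3}; ∂C/∂q = 15q(q + 1)(q + 3)(q + 4) = 0 at q ∈ {-4, -3, -1, 0}.
The Hessian is diagonal: diag(C_pp, C_qq). Second derivatives: C_pp(3)=6; C_qq(-4)=-180, C_qq(-3)=90, C_qq(-1)=-90, C_qq(0)=180.
Local minima occur where both diagonal entries positive: (3, -3), (3, 0). Count: 2.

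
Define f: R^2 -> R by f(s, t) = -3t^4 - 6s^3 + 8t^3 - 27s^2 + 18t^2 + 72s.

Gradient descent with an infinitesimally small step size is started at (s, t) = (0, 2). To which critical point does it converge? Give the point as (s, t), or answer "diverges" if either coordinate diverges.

f is separable, so gradient descent decouples: s follows -∂f/∂s, t follows -∂f/∂t.
∂f/∂s = -18(s - 1)(s + 4); at s=0 this is 72, so s decreases.
∂f/∂t = -12t(t - 3)(t + 1); at t=2 this is 72, so t decreases.
s converges to its nearest critical value -4 (a local min of the s-part); t converges to 0. The iterate converges to (-4, 0).

(-4, 0)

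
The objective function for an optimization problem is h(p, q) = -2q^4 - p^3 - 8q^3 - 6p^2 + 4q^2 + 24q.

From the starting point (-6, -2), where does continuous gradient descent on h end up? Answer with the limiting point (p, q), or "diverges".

h is separable, so gradient descent decouples: p follows -∂h/∂p, q follows -∂h/∂q.
∂h/∂p = -3p(p + 4); at p=-6 this is -36, so p increases.
∂h/∂q = -8(q - 1)(q + 1)(q + 3); at q=-2 this is -24, so q increases.
p converges to its nearest critical value -4 (a local min of the p-part); q converges to -1. The iterate converges to (-4, -1).

(-4, -1)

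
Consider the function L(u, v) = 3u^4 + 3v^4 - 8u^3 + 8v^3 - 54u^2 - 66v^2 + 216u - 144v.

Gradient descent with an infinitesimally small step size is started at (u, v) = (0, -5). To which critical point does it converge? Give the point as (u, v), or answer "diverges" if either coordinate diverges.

L is separable, so gradient descent decouples: u follows -∂L/∂u, v follows -∂L/∂v.
∂L/∂u = 12(u - 3)(u - 2)(u + 3); at u=0 this is 216, so u decreases.
∂L/∂v = 12(v - 3)(v + 1)(v + 4); at v=-5 this is -384, so v increases.
u converges to its nearest critical value -3 (a local min of the u-part); v converges to -4. The iterate converges to (-3, -4).

(-3, -4)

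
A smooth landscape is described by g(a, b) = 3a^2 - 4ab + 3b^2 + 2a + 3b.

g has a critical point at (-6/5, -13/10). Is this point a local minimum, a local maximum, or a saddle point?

local minimum

The Hessian of g is constant: H = [[6, -4], [-4, 6]].
det(H) = 6·6 − (-4)² = 20.
det(H) > 0 and tr(H) = 12 > 0, so H is positive definite and the point is a local minimum.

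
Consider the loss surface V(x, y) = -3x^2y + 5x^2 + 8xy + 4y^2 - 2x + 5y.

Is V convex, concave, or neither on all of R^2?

neither

The term -3x^2y is cubic, so the Hessian is not constant.
∂²V/∂x² = -6y + 10, which takes both signs as y varies (negative for sufficiently large y). A diagonal entry of the Hessian changing sign means the Hessian is neither positive- nor negative-semidefinite on all of R^2.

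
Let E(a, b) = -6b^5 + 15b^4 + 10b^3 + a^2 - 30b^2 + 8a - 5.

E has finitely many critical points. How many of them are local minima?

2

E separates as a function of a plus a function of b, so ∇E=0 decouples.
∂E/∂a = 2(a + 4) = 0 at a ∈ {-4}; ∂E/∂b = -30b(b - 2)(b - 1)(b + 1) = 0 at b ∈ {-1, 0, 1, 2}.
The Hessian is diagonal: diag(E_aa, E_bb). Second derivatives: E_aa(-4)=2; E_bb(-1)=180, E_bb(0)=-60, E_bb(1)=60, E_bb(2)=-180.
Local minima occur where both diagonal entries positive: (-4, -1), (-4, 1). Count: 2.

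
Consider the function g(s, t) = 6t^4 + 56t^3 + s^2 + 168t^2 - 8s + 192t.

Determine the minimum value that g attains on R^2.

g(s,t) separates as P(s) + Q(t), so its minimum is min P + min Q.
P'(s) = 2s - 8 vanishes at s ∈ {4}; Q'(t) = 24(t + 1)(t + 2)(t + 4) vanishes at t ∈ {-4, -2, -1}.
Local minima of P (where P''>0): P(4)=-16. Local minima of Q: Q(-4)=-128, Q(-1)=-74.
So the global minimum of g is P(4) + Q(-4) = -16 − 128 = -144, attained at (4, -4).

-144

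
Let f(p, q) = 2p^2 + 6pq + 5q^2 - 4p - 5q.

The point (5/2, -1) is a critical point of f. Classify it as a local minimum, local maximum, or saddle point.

The Hessian of f is constant: H = [[4, 6], [6, 10]].
det(H) = 4·10 − 6² = 4.
det(H) > 0 and tr(H) = 14 > 0, so H is positive definite and the point is a local minimum.

local minimum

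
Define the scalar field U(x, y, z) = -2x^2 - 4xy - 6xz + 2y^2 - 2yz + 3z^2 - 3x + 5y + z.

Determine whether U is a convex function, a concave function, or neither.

U is quadratic, so its Hessian is the constant matrix H = [[-4, -4, -6], [-4, 4, -2], [-6, -2, 6]].
Leading principal minors: -4, -32, -416.
Neither pattern holds ⇒ H is indefinite ⇒ neither convex nor concave.

neither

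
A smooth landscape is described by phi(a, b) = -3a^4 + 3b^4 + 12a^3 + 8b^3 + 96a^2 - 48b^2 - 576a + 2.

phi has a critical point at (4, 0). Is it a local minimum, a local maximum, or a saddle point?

The mixed partial ∂²phi/∂a∂b is 0, so the Hessian at any point is diag(phi_aa, phi_bb) = diag(12(-3a^2 + 6a + 16), 12(3b^2 + 4b - 8)).
At (4, 0): H = diag(-96, -96).
Both eigenvalues are negative, so H is negative definite: a local maximum.

local maximum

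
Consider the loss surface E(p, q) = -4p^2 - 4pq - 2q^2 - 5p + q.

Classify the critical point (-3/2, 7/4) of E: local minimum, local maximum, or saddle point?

The Hessian of E is constant: H = [[-8, -4], [-4, -4]].
det(H) = (-8)·(-4) − (-4)² = 16.
det(H) > 0 and tr(H) = -12 < 0, so H is negative definite and the point is a local maximum.

local maximum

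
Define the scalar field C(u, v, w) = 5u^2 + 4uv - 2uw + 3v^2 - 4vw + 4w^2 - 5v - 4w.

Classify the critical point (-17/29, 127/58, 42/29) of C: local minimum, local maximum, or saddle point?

local minimum

The Hessian is constant: H = [[10, 4, -2], [4, 6, -4], [-2, -4, 8]].
Leading principal minors: Δ₁ = 10, Δ₂ = 44, Δ₃ = 232.
All leading minors are positive, so H is positive definite: a local minimum.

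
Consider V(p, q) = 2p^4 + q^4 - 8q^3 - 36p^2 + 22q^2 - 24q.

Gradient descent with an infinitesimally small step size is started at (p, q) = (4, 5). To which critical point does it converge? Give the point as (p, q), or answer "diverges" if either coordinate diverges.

V is separable, so gradient descent decouples: p follows -∂V/∂p, q follows -∂V/∂q.
∂V/∂p = 8p(p - 3)(p + 3); at p=4 this is 224, so p decreases.
∂V/∂q = 4(q - 3)(q - 2)(q - 1); at q=5 this is 96, so q decreases.
p converges to its nearest critical value 3 (a local min of the p-part); q converges to 3. The iterate converges to (3, 3).

(3, 3)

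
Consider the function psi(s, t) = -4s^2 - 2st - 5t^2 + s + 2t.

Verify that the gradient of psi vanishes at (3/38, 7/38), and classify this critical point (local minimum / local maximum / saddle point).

∇psi = (-8s - 2t + 1, -2s - 10t + 2); substituting (3/38, 7/38) gives ∇psi = (0, 0), so (3/38, 7/38) is indeed a critical point.
The Hessian of psi is constant: H = [[-8, -2], [-2, -10]].
det(H) = (-8)·(-10) − (-2)² = 76.
det(H) > 0 and tr(H) = -18 < 0, so H is negative definite and the point is a local maximum.

local maximum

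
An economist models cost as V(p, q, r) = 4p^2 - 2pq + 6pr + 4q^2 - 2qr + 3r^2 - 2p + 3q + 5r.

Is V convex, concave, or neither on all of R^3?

convex

V is quadratic, so its Hessian is the constant matrix H = [[8, -2, 6], [-2, 8, -2], [6, -2, 6]].
Leading principal minors: 8, 60, 88.
All positive ⇒ H ≻ 0 ⇒ convex.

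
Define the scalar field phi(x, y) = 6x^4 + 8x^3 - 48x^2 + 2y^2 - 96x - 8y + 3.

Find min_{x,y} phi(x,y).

-229

phi(x,y) separates as P(x) + Q(y) + 3, so its minimum is min P + min Q + 3.
P'(x) = 24(x - 2)(x + 1)(x + 2) vanishes at x ∈ {-2, -1, 2}; Q'(y) = 4y - 8 vanishes at y ∈ {2}.
Local minima of P (where P''>0): P(-2)=32, P(2)=-224. Local minima of Q: Q(2)=-8.
So the global minimum of phi is P(2) + Q(2) + 3 = -224 − 8 + 3 = -229, attained at (2, 2).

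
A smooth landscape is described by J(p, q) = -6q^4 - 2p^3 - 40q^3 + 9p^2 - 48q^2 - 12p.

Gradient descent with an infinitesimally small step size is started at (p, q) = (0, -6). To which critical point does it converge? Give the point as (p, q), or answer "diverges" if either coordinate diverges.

J is separable, so gradient descent decouples: p follows -∂J/∂p, q follows -∂J/∂q.
∂J/∂p = -6(p - 2)(p - 1); at p=0 this is -12, so p increases.
∂J/∂q = -24q(q + 1)(q + 4); at q=-6 this is 1440, so q decreases.
The q-coordinate has no critical point in that direction and runs off to infinity.

diverges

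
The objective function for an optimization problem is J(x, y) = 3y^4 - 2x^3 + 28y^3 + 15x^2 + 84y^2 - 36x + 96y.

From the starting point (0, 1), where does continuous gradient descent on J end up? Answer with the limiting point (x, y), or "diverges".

J is separable, so gradient descent decouples: x follows -∂J/∂x, y follows -∂J/∂y.
∂J/∂x = -6(x - 3)(x - 2); at x=0 this is -36, so x increases.
∂J/∂y = 12(y + 1)(y + 2)(y + 4); at y=1 this is 360, so y decreases.
x converges to its nearest critical value 2 (a local min of the x-part); y converges to -1. The iterate converges to (2, -1).

(2, -1)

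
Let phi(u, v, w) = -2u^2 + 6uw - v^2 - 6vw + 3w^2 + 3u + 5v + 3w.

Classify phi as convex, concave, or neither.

phi is quadratic, so its Hessian is the constant matrix H = [[-4, 0, 6], [0, -2, -6], [6, -6, 6]].
Leading principal minors: -4, 8, 264.
Neither pattern holds ⇒ H is indefinite ⇒ neither convex nor concave.

neither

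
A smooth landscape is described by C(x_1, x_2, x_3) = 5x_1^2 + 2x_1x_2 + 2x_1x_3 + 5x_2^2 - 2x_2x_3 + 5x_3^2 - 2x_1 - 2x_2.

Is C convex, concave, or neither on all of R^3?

convex

C is quadratic, so its Hessian is the constant matrix H = [[10, 2, 2], [2, 10, -2], [2, -2, 10]].
Leading principal minors: 10, 96, 864.
All positive ⇒ H ≻ 0 ⇒ convex.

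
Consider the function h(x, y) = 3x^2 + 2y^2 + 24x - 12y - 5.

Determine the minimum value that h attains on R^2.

h(x,y) separates as P(x) + Q(y) − 5, so its minimum is min P + min Q − 5.
P'(x) = 6x + 24 vanishes at x ∈ {-4}; Q'(y) = 4y - 12 vanishes at y ∈ {3}.
Local minima of P (where P''>0): P(-4)=-48. Local minima of Q: Q(3)=-18.
So the global minimum of h is P(-4) + Q(3) − 5 = -48 − 18 − 5 = -71, attained at (-4, 3).

-71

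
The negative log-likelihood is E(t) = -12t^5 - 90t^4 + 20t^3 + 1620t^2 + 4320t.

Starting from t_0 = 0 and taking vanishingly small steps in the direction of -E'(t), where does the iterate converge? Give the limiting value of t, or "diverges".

E'(t) = -60(t - 3)(t + 2)(t + 3)(t + 4), so E'(0) = 4320.
Gradient descent moves in the -E' direction, i.e. t is decreasing.
The nearest critical point in that direction is t = -2, where E'' = 600 > 0 (a local minimum). The iterate converges there.

-2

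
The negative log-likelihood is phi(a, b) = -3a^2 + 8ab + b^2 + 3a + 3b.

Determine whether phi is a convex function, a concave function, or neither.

phi is quadratic, so its Hessian is the constant matrix H = [[-6, 8], [8, 2]].
det(H) = -76, tr(H) = -4.
det(H) < 0, so H is indefinite: neither convex nor concave.

neither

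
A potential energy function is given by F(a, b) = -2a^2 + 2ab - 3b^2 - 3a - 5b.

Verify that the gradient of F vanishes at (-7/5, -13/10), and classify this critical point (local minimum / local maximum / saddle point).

local maximum

∇F = (-4a + 2b - 3, 2a - 6b - 5); substituting (-7/5, -13/10) gives ∇F = (0, 0), so (-7/5, -13/10) is indeed a critical point.
The Hessian of F is constant: H = [[-4, 2], [2, -6]].
det(H) = (-4)·(-6) − 2² = 20.
det(H) > 0 and tr(H) = -10 < 0, so H is negative definite and the point is a local maximum.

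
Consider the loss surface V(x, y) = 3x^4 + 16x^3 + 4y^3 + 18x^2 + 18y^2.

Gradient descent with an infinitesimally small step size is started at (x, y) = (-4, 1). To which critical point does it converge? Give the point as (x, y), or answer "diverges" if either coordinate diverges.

V is separable, so gradient descent decouples: x follows -∂V/∂x, y follows -∂V/∂y.
∂V/∂x = 12x(x + 1)(x + 3); at x=-4 this is -144, so x increases.
∂V/∂y = 12y(y + 3); at y=1 this is 48, so y decreases.
x converges to its nearest critical value -3 (a local min of the x-part); y converges to 0. The iterate converges to (-3, 0).

(-3, 0)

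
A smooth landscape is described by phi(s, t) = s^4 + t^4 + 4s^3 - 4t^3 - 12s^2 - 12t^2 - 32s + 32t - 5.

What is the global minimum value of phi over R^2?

phi(s,t) separates as P(s) + Q(t) − 5, so its minimum is min P + min Q − 5.
P'(s) = 4(s - 2)(s + 1)(s + 4) vanishes at s ∈ {-4, -1, 2}; Q'(t) = 4(t - 4)(t - 1)(t + 2) vanishes at t ∈ {-2, 1, 4}.
Local minima of P (where P''>0): P(-4)=-64, P(2)=-64. Local minima of Q: Q(-2)=-64, Q(4)=-64.
So the global minimum of phi is P(-4) + Q(-2) − 5 = -64 − 64 − 5 = -133, attained at (-4, -2).

-133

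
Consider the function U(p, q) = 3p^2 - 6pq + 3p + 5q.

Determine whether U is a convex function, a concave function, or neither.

neither

U is quadratic, so its Hessian is the constant matrix H = [[6, -6], [-6, 0]].
det(H) = -36, tr(H) = 6.
det(H) < 0, so H is indefinite: neither convex nor concave.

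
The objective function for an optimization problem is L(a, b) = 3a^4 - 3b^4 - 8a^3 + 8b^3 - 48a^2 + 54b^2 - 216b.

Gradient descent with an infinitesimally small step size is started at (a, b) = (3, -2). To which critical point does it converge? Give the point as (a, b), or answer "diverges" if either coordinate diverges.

(4, 2)

L is separable, so gradient descent decouples: a follows -∂L/∂a, b follows -∂L/∂b.
∂L/∂a = 12a(a - 4)(a + 2); at a=3 this is -180, so a increases.
∂L/∂b = -12(b - 3)(b - 2)(b + 3); at b=-2 this is -240, so b increases.
a converges to its nearest critical value 4 (a local min of the a-part); b converges to 2. The iterate converges to (4, 2).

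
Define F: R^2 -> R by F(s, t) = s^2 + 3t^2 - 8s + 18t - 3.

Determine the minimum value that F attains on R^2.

-46

F(s,t) separates as P(s) + Q(t) − 3, so its minimum is min P + min Q − 3.
P'(s) = 2s - 8 vanishes at s ∈ {4}; Q'(t) = 6(t + 3) vanishes at t ∈ {-3}.
Local minima of P (where P''>0): P(4)=-16. Local minima of Q: Q(-3)=-27.
So the global minimum of F is P(4) + Q(-3) − 3 = -16 − 27 − 3 = -46, attained at (4, -3).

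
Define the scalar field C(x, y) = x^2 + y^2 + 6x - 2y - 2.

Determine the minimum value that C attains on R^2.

-12

C(x,y) separates as P(x) + Q(y) − 2, so its minimum is min P + min Q − 2.
P'(x) = 2x + 6 vanishes at x ∈ {-3}; Q'(y) = 2y - 2 vanishes at y ∈ {1}.
Local minima of P (where P''>0): P(-3)=-9. Local minima of Q: Q(1)=-1.
So the global minimum of C is P(-3) + Q(1) − 2 = -9 − 1 − 2 = -12, attained at (-3, 1).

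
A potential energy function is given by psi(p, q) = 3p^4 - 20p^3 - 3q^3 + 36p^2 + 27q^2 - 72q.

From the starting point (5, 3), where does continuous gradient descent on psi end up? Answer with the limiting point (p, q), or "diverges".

psi is separable, so gradient descent decouples: p follows -∂psi/∂p, q follows -∂psi/∂q.
∂psi/∂p = 12p(p - 3)(p - 2); at p=5 this is 360, so p decreases.
∂psi/∂q = -9(q - 4)(q - 2); at q=3 this is 9, so q decreases.
p converges to its nearest critical value 3 (a local min of the p-part); q converges to 2. The iterate converges to (3, 2).

(3, 2)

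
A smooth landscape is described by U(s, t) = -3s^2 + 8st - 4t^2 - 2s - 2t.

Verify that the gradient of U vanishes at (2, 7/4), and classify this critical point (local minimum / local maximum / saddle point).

∇U = (-6s + 8t - 2, 8s - 8t - 2); substituting (2, 7/4) gives ∇U = (0, 0), so (2, 7/4) is indeed a critical point.
The Hessian of U is constant: H = [[-6, 8], [8, -8]].
det(H) = (-6)·(-8) − 8² = -16.
Since det(H) < 0, H is indefinite and the critical point is a saddle point.

saddle point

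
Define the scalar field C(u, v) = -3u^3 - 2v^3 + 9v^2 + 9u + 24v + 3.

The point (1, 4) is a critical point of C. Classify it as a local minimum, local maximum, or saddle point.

local maximum

The mixed partial ∂²C/∂u∂v is 0, so the Hessian at any point is diag(C_uu, C_vv) = diag(-18u, 6(-2v + 3)).
At (1, 4): H = diag(-18, -30).
Both eigenvalues are negative, so H is negative definite: a local maximum.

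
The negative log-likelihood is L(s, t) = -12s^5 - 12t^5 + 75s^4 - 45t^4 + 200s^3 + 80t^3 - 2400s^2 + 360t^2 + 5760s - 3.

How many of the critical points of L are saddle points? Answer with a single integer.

L separates as a function of s plus a function of t, so ∇L=0 decouples.
∂L/∂s = -60(s - 4)(s - 3)(s - 2)(s + 4) = 0 at s ∈ {-4, 2, 3, 4}; ∂L/∂t = -60t(t - 2)(t + 2)(t + 3) = 0 at t ∈ {-3, -2, 0, 2}.
The Hessian is diagonal: diag(L_ss, L_tt). Second derivatives: L_ss(-4)=20160, L_ss(2)=-720, L_ss(3)=420, L_ss(4)=-960; L_tt(-3)=900, L_tt(-2)=-480, L_tt(0)=720, L_tt(2)=-2400.
Saddle points occur where the two diagonal entries have opposite signs: (-4, -2), (-4, 2), (2, -3), (2, 0), (3, -2), (3, 2), (4, -3), (4, 0). Count: 8.

8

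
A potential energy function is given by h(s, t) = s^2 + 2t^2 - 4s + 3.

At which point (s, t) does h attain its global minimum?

h(s,t) separates as P(s) + Q(t) + 3, so its minimum is min P + min Q + 3.
P'(s) = 2s - 4 vanishes at s ∈ {2}; Q'(t) = 4t vanishes at t ∈ {0}.
Local minima of P (where P''>0): P(2)=-4. Local minima of Q: Q(0)=0.
So the global minimum of h is P(2) + Q(0) + 3 = -4 + 0 + 3 = -1, attained at (2, 0).

(2, 0)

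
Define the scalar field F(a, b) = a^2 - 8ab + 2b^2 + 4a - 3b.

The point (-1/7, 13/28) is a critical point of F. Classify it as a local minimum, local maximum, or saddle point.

saddle point

The Hessian of F is constant: H = [[2, -8], [-8, 4]].
det(H) = 2·4 − (-8)² = -56.
Since det(H) < 0, H is indefinite and the critical point is a saddle point.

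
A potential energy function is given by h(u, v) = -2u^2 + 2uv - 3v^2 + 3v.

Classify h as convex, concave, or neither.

h is quadratic, so its Hessian is the constant matrix H = [[-4, 2], [2, -6]].
det(H) = 20, tr(H) = -10.
det(H) > 0 and tr(H) < 0, so H is negative definite everywhere: concave.

concave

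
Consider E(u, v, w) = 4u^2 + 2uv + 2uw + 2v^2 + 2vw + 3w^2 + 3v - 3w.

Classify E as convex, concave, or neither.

convex

E is quadratic, so its Hessian is the constant matrix H = [[8, 2, 2], [2, 4, 2], [2, 2, 6]].
Leading principal minors: 8, 28, 136.
All positive ⇒ H ≻ 0 ⇒ convex.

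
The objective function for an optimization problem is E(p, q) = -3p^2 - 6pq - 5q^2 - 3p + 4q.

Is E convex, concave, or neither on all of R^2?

concave

E is quadratic, so its Hessian is the constant matrix H = [[-6, -6], [-6, -10]].
det(H) = 24, tr(H) = -16.
det(H) > 0 and tr(H) < 0, so H is negative definite everywhere: concave.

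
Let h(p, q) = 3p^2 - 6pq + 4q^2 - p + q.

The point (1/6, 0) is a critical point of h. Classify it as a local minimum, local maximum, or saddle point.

The Hessian of h is constant: H = [[6, -6], [-6, 8]].
det(H) = 6·8 − (-6)² = 12.
det(H) > 0 and tr(H) = 14 > 0, so H is positive definite and the point is a local minimum.

local minimum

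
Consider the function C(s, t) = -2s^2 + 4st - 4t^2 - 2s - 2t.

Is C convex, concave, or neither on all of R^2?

concave

C is quadratic, so its Hessian is the constant matrix H = [[-4, 4], [4, -8]].
det(H) = 16, tr(H) = -12.
det(H) > 0 and tr(H) < 0, so H is negative definite everywhere: concave.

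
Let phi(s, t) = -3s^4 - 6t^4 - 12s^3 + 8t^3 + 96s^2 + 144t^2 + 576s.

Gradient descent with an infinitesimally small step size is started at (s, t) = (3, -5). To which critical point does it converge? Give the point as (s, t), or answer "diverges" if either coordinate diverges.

diverges

phi is separable, so gradient descent decouples: s follows -∂phi/∂s, t follows -∂phi/∂t.
∂phi/∂s = -12(s - 4)(s + 3)(s + 4); at s=3 this is 504, so s decreases.
∂phi/∂t = -24t(t - 4)(t + 3); at t=-5 this is 2160, so t decreases.
The t-coordinate has no critical point in that direction and runs off to infinity.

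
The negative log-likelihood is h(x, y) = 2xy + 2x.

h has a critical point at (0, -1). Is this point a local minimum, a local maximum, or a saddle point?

The Hessian of h is constant: H = [[0, 2], [2, 0]].
det(H) = 0·0 − 2² = -4.
Since det(H) < 0, H is indefinite and the critical point is a saddle point.

saddle point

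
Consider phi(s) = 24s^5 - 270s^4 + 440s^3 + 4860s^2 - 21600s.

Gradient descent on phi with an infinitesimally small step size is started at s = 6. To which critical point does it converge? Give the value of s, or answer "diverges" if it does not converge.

phi'(s) = 120(s - 5)(s - 4)(s - 3)(s + 3), so phi'(6) = 6480.
Gradient descent moves in the -phi' direction, i.e. s is decreasing.
The nearest critical point in that direction is s = 5, where phi'' = 1920 > 0 (a local minimum). The iterate converges there.

5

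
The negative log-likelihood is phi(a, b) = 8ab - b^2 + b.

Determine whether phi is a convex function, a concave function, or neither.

phi is quadratic, so its Hessian is the constant matrix H = [[0, 8], [8, -2]].
det(H) = -64, tr(H) = -2.
det(H) < 0, so H is indefinite: neither convex nor concave.

neither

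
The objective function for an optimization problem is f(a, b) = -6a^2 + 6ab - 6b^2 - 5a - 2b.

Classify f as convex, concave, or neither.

concave

f is quadratic, so its Hessian is the constant matrix H = [[-12, 6], [6, -12]].
det(H) = 108, tr(H) = -24.
det(H) > 0 and tr(H) < 0, so H is negative definite everywhere: concave.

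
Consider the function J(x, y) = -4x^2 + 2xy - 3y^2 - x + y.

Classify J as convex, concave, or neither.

J is quadratic, so its Hessian is the constant matrix H = [[-8, 2], [2, -6]].
det(H) = 44, tr(H) = -14.
det(H) > 0 and tr(H) < 0, so H is negative definite everywhere: concave.

concave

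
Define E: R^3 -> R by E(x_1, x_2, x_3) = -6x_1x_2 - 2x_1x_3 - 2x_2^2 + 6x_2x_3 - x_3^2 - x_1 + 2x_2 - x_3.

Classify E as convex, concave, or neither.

E is quadratic, so its Hessian is the constant matrix H = [[0, -6, -2], [-6, -4, 6], [-2, 6, -2]].
Leading principal minors: 0, -36, 232.
Neither pattern holds ⇒ H is indefinite ⇒ neither convex nor concave.

neither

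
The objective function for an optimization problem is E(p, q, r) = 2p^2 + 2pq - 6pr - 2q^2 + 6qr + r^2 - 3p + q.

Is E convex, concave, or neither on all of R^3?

neither

E is quadratic, so its Hessian is the constant matrix H = [[4, 2, -6], [2, -4, 6], [-6, 6, 2]].
Leading principal minors: 4, -20, -184.
Neither pattern holds ⇒ H is indefinite ⇒ neither convex nor concave.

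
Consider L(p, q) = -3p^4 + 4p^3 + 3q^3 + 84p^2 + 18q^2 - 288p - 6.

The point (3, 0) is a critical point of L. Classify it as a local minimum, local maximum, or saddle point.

saddle point

The mixed partial ∂²L/∂p∂q is 0, so the Hessian at any point is diag(L_pp, L_qq) = diag(12(-3p^2 + 2p + 14), 18(q + 2)).
At (3, 0): H = diag(-84, 36).
The eigenvalues have opposite signs, so H is indefinite: a saddle point.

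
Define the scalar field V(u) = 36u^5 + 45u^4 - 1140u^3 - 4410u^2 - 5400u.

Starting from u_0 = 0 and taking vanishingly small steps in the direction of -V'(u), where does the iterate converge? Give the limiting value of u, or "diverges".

5

V'(u) = 180(u - 5)(u + 1)(u + 2)(u + 3), so V'(0) = -5400.
Gradient descent moves in the -V' direction, i.e. u is increasing.
The nearest critical point in that direction is u = 5, where V'' = 60480 > 0 (a local minimum). The iterate converges there.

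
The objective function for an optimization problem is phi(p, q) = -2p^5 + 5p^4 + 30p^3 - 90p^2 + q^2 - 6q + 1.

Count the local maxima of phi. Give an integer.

0

phi separates as a function of p plus a function of q, so ∇phi=0 decouples.
∂phi/∂p = -10p(p - 3)(p - 2)(p + 3) = 0 at p ∈ {-3, 0, 2, 3}; ∂phi/∂q = 2(q - 3) = 0 at q ∈ {3}.
The Hessian is diagonal: diag(phi_pp, phi_qq). Second derivatives: phi_pp(-3)=900, phi_pp(0)=-180, phi_pp(2)=100, phi_pp(3)=-180; phi_qq(3)=2.
Local maxima occur where both diagonal entries negative: none. Count: 0.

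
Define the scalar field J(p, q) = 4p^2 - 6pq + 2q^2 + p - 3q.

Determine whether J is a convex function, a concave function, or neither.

J is quadratic, so its Hessian is the constant matrix H = [[8, -6], [-6, 4]].
det(H) = -4, tr(H) = 12.
det(H) < 0, so H is indefinite: neither convex nor concave.

neither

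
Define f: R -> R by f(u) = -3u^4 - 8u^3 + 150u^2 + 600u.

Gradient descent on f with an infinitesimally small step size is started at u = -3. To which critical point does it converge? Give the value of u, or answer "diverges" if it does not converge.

f'(u) = -12(u - 5)(u + 2)(u + 5), so f'(-3) = -192.
Gradient descent moves in the -f' direction, i.e. u is increasing.
The nearest critical point in that direction is u = -2, where f'' = 252 > 0 (a local minimum). The iterate converges there.

-2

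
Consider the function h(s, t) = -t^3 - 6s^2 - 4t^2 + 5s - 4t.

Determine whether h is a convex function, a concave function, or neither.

The term -t^3 is cubic, so the Hessian is not constant.
∂²h/∂t² = -6t - 8, which takes both signs as t varies (negative for sufficiently large t). A diagonal entry of the Hessian changing sign means the Hessian is neither positive- nor negative-semidefinite on all of R^2.

neither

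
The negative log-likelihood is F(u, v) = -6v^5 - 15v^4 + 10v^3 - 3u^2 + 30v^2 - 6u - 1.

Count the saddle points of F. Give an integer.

2

F separates as a function of u plus a function of v, so ∇F=0 decouples.
∂F/∂u = -6(u + 1) = 0 at u ∈ {-1}; ∂F/∂v = -30v(v - 1)(v + 1)(v + 2) = 0 at v ∈ {-2, -1, 0, 1}.
The Hessian is diagonal: diag(F_uu, F_vv). Second derivatives: F_uu(-1)=-6; F_vv(-2)=180, F_vv(-1)=-60, F_vv(0)=60, F_vv(1)=-180.
Saddle points occur where the two diagonal entries have opposite signs: (-1, -2), (-1, 0). Count: 2.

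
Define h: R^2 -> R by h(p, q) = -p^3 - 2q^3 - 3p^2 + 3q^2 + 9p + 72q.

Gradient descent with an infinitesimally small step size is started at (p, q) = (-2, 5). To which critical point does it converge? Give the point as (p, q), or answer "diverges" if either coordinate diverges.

diverges

h is separable, so gradient descent decouples: p follows -∂h/∂p, q follows -∂h/∂q.
∂h/∂p = -3(p - 1)(p + 3); at p=-2 this is 9, so p decreases.
∂h/∂q = -6(q - 4)(q + 3); at q=5 this is -48, so q increases.
The q-coordinate has no critical point in that direction and runs off to infinity.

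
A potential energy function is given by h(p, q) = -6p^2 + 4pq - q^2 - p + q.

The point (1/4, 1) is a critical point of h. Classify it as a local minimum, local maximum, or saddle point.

The Hessian of h is constant: H = [[-12, 4], [4, -2]].
det(H) = (-12)·(-2) − 4² = 8.
det(H) > 0 and tr(H) = -14 < 0, so H is negative definite and the point is a local maximum.

local maximum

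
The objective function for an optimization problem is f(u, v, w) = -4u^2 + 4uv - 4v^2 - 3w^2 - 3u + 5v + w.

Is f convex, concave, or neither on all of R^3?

concave

f is quadratic, so its Hessian is the constant matrix H = [[-8, 4, 0], [4, -8, 0], [0, 0, -6]].
Leading principal minors: -8, 48, -288.
Signs alternate −, +, − ⇒ H ≺ 0 ⇒ concave.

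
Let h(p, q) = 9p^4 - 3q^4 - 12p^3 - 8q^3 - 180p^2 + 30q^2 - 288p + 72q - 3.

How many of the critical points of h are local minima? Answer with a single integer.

2

h separates as a function of p plus a function of q, so ∇h=0 decouples.
∂h/∂p = 36(p - 4)(p + 1)(p + 2) = 0 at p ∈ {-2, -1, 4}; ∂h/∂q = -12(q - 2)(q + 1)(q + 3) = 0 at q ∈ {-3, -1, 2}.
The Hessian is diagonal: diag(h_pp, h_qq). Second derivatives: h_pp(-2)=216, h_pp(-1)=-180, h_pp(4)=1080; h_qq(-3)=-120, h_qq(-1)=72, h_qq(2)=-180.
Local minima occur where both diagonal entries positive: (-2, -1), (4, -1). Count: 2.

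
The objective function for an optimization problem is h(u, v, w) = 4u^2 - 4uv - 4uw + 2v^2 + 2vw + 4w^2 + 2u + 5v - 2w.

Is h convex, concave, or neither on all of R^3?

h is quadratic, so its Hessian is the constant matrix H = [[8, -4, -4], [-4, 4, 2], [-4, 2, 8]].
Leading principal minors: 8, 16, 96.
All positive ⇒ H ≻ 0 ⇒ convex.

convex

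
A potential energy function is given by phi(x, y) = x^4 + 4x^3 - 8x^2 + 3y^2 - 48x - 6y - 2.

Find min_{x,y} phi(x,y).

-85

phi(x,y) separates as P(x) + Q(y) − 2, so its minimum is min P + min Q − 2.
P'(x) = 4(x - 2)(x + 2)(x + 3) vanishes at x ∈ {-3, -2, 2}; Q'(y) = 6y - 6 vanishes at y ∈ {1}.
Local minima of P (where P''>0): P(-3)=45, P(2)=-80. Local minima of Q: Q(1)=-3.
So the global minimum of phi is P(2) + Q(1) − 2 = -80 − 3 − 2 = -85, attained at (2, 1).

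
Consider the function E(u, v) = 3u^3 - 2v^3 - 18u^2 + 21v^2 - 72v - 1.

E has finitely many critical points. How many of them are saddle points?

2

E separates as a function of u plus a function of v, so ∇E=0 decouples.
∂E/∂u = 9u(u - 4) = 0 at u ∈ {0, 4}; ∂E/∂v = -6(v - 4)(v - 3) = 0 at v ∈ {3, 4}.
The Hessian is diagonal: diag(E_uu, E_vv). Second derivatives: E_uu(0)=-36, E_uu(4)=36; E_vv(3)=6, E_vv(4)=-6.
Saddle points occur where the two diagonal entries have opposite signs: (0, 3), (4, 4). Count: 2.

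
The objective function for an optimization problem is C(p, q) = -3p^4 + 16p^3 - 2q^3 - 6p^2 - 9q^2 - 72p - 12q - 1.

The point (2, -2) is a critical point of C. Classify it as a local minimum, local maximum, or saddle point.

The mixed partial ∂²C/∂p∂q is 0, so the Hessian at any point is diag(C_pp, C_qq) = diag(12(-3p^2 + 8p - 1), -6(2q + 3)).
At (2, -2): H = diag(36, 6).
Both eigenvalues are positive, so H is positive definite: a local minimum.

local minimum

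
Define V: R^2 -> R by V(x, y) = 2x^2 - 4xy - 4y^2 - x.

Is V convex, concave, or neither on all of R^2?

neither

V is quadratic, so its Hessian is the constant matrix H = [[4, -4], [-4, -8]].
det(H) = -48, tr(H) = -4.
det(H) < 0, so H is indefinite: neither convex nor concave.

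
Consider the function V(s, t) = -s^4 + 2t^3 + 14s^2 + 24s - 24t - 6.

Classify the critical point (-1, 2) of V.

local minimum

The mixed partial ∂²V/∂s∂t is 0, so the Hessian at any point is diag(V_ss, V_tt) = diag(4(-3s^2 + 7), 12t).
At (-1, 2): H = diag(16, 24).
Both eigenvalues are positive, so H is positive definite: a local minimum.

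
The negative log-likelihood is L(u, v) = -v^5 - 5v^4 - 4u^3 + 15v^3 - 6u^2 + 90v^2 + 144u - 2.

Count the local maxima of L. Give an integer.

L separates as a function of u plus a function of v, so ∇L=0 decouples.
∂L/∂u = -12(u - 3)(u + 4) = 0 at u ∈ {-4, 3}; ∂L/∂v = -5v(v - 3)(v + 3)(v + 4) = 0 at v ∈ {-4, -3, 0, 3}.
The Hessian is diagonal: diag(L_uu, L_vv). Second derivatives: L_uu(-4)=84, L_uu(3)=-84; L_vv(-4)=140, L_vv(-3)=-90, L_vv(0)=180, L_vv(3)=-630.
Local maxima occur where both diagonal entries negative: (3, -3), (3, 3). Count: 2.

2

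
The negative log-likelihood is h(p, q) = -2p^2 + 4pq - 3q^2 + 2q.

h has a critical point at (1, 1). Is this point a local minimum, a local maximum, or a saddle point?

local maximum

The Hessian of h is constant: H = [[-4, 4], [4, -6]].
det(H) = (-4)·(-6) − 4² = 8.
det(H) > 0 and tr(H) = -10 < 0, so H is negative definite and the point is a local maximum.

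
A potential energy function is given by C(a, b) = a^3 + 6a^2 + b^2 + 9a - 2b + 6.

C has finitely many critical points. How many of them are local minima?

1

C separates as a function of a plus a function of b, so ∇C=0 decouples.
∂C/∂a = 3(a + 1)(a + 3) = 0 at a ∈ {-3, -1}; ∂C/∂b = 2(b - 1) = 0 at b ∈ {1}.
The Hessian is diagonal: diag(C_aa, C_bb). Second derivatives: C_aa(-3)=-6, C_aa(-1)=6; C_bb(1)=2.
Local minima occur where both diagonal entries positive: (-1, 1). Count: 1.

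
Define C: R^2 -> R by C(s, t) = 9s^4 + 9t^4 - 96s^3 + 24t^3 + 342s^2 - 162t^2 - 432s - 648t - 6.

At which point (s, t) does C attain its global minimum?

(1, 3)

C(s,t) separates as P(s) + Q(t) − 6, so its minimum is min P + min Q − 6.
P'(s) = 36(s - 4)(s - 3)(s - 1) vanishes at s ∈ {1, 3, 4}; Q'(t) = 36(t - 3)(t + 2)(t + 3) vanishes at t ∈ {-3, -2, 3}.
Local minima of P (where P''>0): P(1)=-177, P(4)=-96. Local minima of Q: Q(-3)=567, Q(3)=-2025.
So the global minimum of C is P(1) + Q(3) − 6 = -177 − 2025 − 6 = -2208, attained at (1, 3).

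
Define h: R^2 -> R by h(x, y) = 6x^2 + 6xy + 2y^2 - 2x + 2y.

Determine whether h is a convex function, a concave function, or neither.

convex

h is quadratic, so its Hessian is the constant matrix H = [[12, 6], [6, 4]].
det(H) = 12, tr(H) = 16.
det(H) > 0 and tr(H) > 0, so H is positive definite everywhere: convex.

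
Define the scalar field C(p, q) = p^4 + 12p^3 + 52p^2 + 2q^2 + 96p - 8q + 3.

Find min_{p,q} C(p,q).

-69

C(p,q) separates as A(p) + B(q) + 3, so its minimum is min A + min B + 3.
A'(p) = 4(p + 2)(p + 3)(p + 4) vanishes at p ∈ {-4, -3, -2}; B'(q) = 4q - 8 vanishes at q ∈ {2}.
Local minima of A (where A''>0): A(-4)=-64, A(-2)=-64. Local minima of B: B(2)=-8.
So the global minimum of C is A(-4) + B(2) + 3 = -64 − 8 + 3 = -69, attained at (-4, 2).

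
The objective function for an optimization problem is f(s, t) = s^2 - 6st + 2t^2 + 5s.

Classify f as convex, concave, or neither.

neither

f is quadratic, so its Hessian is the constant matrix H = [[2, -6], [-6, 4]].
det(H) = -28, tr(H) = 6.
det(H) < 0, so H is indefinite: neither convex nor concave.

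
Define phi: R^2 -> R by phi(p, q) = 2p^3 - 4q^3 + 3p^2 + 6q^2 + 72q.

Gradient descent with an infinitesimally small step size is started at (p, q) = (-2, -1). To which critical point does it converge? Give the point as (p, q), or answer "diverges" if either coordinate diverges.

phi is separable, so gradient descent decouples: p follows -∂phi/∂p, q follows -∂phi/∂q.
∂phi/∂p = 6p(p + 1); at p=-2 this is 12, so p decreases.
∂phi/∂q = -12(q - 3)(q + 2); at q=-1 this is 48, so q decreases.
The p-coordinate has no critical point in that direction and runs off to infinity.

diverges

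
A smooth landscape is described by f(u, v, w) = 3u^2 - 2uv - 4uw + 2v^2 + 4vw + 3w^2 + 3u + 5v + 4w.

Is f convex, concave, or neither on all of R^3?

f is quadratic, so its Hessian is the constant matrix H = [[6, -2, -4], [-2, 4, 4], [-4, 4, 6]].
Leading principal minors: 6, 20, 24.
All positive ⇒ H ≻ 0 ⇒ convex.

convex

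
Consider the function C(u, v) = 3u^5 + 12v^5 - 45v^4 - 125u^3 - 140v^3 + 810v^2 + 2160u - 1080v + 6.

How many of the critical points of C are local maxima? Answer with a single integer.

4

C separates as a function of u plus a function of v, so ∇C=0 decouples.
∂C/∂u = 15(u - 4)(u - 3)(u + 3)(u + 4) = 0 at u ∈ {-4, -3, 3, 4}; ∂C/∂v = 60(v - 3)(v - 2)(v - 1)(v + 3) = 0 at v ∈ {-3, 1, 2, 3}.
The Hessian is diagonal: diag(C_uu, C_vv). Second derivatives: C_uu(-4)=-840, C_uu(-3)=630, C_uu(3)=-630, C_uu(4)=840; C_vv(-3)=-7200, C_vv(1)=480, C_vv(2)=-300, C_vv(3)=720.
Local maxima occur where both diagonal entries negative: (-4, -3), (-4, 2), (3, -3), (3, 2). Count: 4.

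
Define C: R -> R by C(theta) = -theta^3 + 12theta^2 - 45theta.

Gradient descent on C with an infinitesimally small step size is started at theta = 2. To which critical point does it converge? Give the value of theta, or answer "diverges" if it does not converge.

3

C'(theta) = -3(theta - 5)(theta - 3), so C'(2) = -9.
Gradient descent moves in the -C' direction, i.e. theta is increasing.
The nearest critical point in that direction is theta = 3, where C'' = 6 > 0 (a local minimum). The iterate converges there.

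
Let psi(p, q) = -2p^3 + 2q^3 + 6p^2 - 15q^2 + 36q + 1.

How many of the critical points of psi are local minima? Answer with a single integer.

1

psi separates as a function of p plus a function of q, so ∇psi=0 decouples.
∂psi/∂p = -6p(p - 2) = 0 at p ∈ {0, 2}; ∂psi/∂q = 6(q - 3)(q - 2) = 0 at q ∈ {2, 3}.
The Hessian is diagonal: diag(psi_pp, psi_qq). Second derivatives: psi_pp(0)=12, psi_pp(2)=-12; psi_qq(2)=-6, psi_qq(3)=6.
Local minima occur where both diagonal entries positive: (0, 3). Count: 1.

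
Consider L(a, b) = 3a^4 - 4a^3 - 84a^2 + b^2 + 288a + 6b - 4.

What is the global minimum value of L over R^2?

L(a,b) separates as P(a) + Q(b) − 4, so its minimum is min P + min Q − 4.
P'(a) = 12(a - 3)(a - 2)(a + 4) vanishes at a ∈ {-4, 2, 3}; Q'(b) = 2b + 6 vanishes at b ∈ {-3}.
Local minima of P (where P''>0): P(-4)=-1472, P(3)=243. Local minima of Q: Q(-3)=-9.
So the global minimum of L is P(-4) + Q(-3) − 4 = -1472 − 9 − 4 = -1485, attained at (-4, -3).

-1485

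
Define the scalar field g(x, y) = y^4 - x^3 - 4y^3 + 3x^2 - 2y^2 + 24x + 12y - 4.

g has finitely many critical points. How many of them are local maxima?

g separates as a function of x plus a function of y, so ∇g=0 decouples.
∂g/∂x = -3(x - 4)(x + 2) = 0 at x ∈ {-2, 4}; ∂g/∂y = 4(y - 3)(y - 1)(y + 1) = 0 at y ∈ {-1, 1, 3}.
The Hessian is diagonal: diag(g_xx, g_yy). Second derivatives: g_xx(-2)=18, g_xx(4)=-18; g_yy(-1)=32, g_yy(1)=-16, g_yy(3)=32.
Local maxima occur where both diagonal entries negative: (4, 1). Count: 1.

1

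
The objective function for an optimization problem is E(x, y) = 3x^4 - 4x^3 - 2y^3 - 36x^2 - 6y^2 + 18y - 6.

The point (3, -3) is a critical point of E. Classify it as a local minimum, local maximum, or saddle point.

local minimum

The mixed partial ∂²E/∂x∂y is 0, so the Hessian at any point is diag(E_xx, E_yy) = diag(12(3x^2 - 2x - 6), -12(y + 1)).
At (3, -3): H = diag(180, 24).
Both eigenvalues are positive, so H is positive definite: a local minimum.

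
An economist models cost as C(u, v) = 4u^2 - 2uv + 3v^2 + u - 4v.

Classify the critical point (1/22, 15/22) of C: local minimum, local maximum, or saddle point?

The Hessian of C is constant: H = [[8, -2], [-2, 6]].
det(H) = 8·6 − (-2)² = 44.
det(H) > 0 and tr(H) = 14 > 0, so H is positive definite and the point is a local minimum.

local minimum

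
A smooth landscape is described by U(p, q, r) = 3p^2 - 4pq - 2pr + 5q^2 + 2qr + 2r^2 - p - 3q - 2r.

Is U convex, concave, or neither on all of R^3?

U is quadratic, so its Hessian is the constant matrix H = [[6, -4, -2], [-4, 10, 2], [-2, 2, 4]].
Leading principal minors: 6, 44, 144.
All positive ⇒ H ≻ 0 ⇒ convex.

convex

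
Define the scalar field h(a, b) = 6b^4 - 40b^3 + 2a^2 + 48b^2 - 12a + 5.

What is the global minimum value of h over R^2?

-269

h(a,b) separates as P(a) + Q(b) + 5, so its minimum is min P + min Q + 5.
P'(a) = 4a - 12 vanishes at a ∈ {3}; Q'(b) = 24b(b - 4)(b - 1) vanishes at b ∈ {0, 1, 4}.
Local minima of P (where P''>0): P(3)=-18. Local minima of Q: Q(0)=0, Q(4)=-256.
So the global minimum of h is P(3) + Q(4) + 5 = -18 − 256 + 5 = -269, attained at (3, 4).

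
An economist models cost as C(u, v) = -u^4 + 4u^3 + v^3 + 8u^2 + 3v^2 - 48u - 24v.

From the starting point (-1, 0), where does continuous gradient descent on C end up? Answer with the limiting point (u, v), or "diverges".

(2, 2)

C is separable, so gradient descent decouples: u follows -∂C/∂u, v follows -∂C/∂v.
∂C/∂u = -4(u - 3)(u - 2)(u + 2); at u=-1 this is -48, so u increases.
∂C/∂v = 3(v - 2)(v + 4); at v=0 this is -24, so v increases.
u converges to its nearest critical value 2 (a local min of the u-part); v converges to 2. The iterate converges to (2, 2).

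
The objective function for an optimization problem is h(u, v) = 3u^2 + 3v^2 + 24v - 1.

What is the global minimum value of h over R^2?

h(u,v) separates as P(u) + Q(v) − 1, so its minimum is min P + min Q − 1.
P'(u) = 6u vanishes at u ∈ {0}; Q'(v) = 6v + 24 vanishes at v ∈ {-4}.
Local minima of P (where P''>0): P(0)=0. Local minima of Q: Q(-4)=-48.
So the global minimum of h is P(0) + Q(-4) − 1 = 0 − 48 − 1 = -49, attained at (0, -4).

-49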